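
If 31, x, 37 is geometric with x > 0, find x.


GM = √(31×37) = √1147 = 33.8674

GM = 33.8674


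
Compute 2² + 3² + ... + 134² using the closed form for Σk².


Σₖ₌2^134 k² = Σₖ₌₁^134 k² − Σₖ₌₁^1 k²
= 134·135·269/6 − 1·2·3/6
= 811035 − 1 = 811034

Σk² = 811034


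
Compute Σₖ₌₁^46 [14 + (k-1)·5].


aₙ = 14 + (46-1)×5 = 239
Sₙ = n(a₁+aₙ)/2 = 46×(14+239)/2
= 46×253/2 = 5819

S_46 = 5819


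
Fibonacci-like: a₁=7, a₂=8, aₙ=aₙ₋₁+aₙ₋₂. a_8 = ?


Computing iteratively: 7, 8, 15, 23, 38, 61, 99, 160
a_8 = 160

a_8 = 160


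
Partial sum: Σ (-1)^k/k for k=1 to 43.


S = -1 + 1/2 - 1/3 + 1/4 - 1/5 + 1/6 - 1/7 + 1/8 ± ...
= -0.7046
(Full series converges to -ln(2) ≈ -0.6931)

S_43 = -0.7046


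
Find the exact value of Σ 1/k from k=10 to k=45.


Σₖ₌10^45 1/k = 1/10 + 1/11 + 1/12 + ... + 1/45
= 14750885361090924169/9419588158802421600
≈ 1.566

Sum = 14750885361090924169/9419588158802421600 ≈ 1.566


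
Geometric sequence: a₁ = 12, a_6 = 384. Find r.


r^(n-1) = aₙ/a₁
r^5 = 384/12 = 32
r = 32^(1/5)
= 2

r = 2


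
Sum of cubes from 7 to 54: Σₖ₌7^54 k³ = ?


Σₖ₌7^54 k³ = [54·55/2]² − [6·7/2]²
= 2205225 − 441 = 2204784

Σk³ = 2204784


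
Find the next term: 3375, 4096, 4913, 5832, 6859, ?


Pattern: perfect cubes: n³
Terms: 3375, 4096, 4913, 5832, 6859
Next term = 8000

Next term = 8000


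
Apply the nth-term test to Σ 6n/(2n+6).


lim(n→∞) 6n/(2n+6) = 6/2 = 3  (divide numerator and denominator by n)
lim aₙ = 3 ≠ 0 → series DIVERGES

Diverges (lim aₙ = 3 ≠ 0)


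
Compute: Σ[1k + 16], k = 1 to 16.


Σ(1k+16) = 1·Σk + 16·n
= 1·136 + 16·16
= 136 + 256 = 392

Σ = 392


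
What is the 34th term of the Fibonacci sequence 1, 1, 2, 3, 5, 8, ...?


Fibonacci sequence: 1, 1, 2, 3, 5, 8, 13, 21, 34, 55, 89, ...
F(34) = 5702887

F(34) = 5702887


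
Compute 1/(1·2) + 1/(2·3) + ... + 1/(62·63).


1/(k(k+1)) = 1/k - 1/(k+1) (partial fractions)
Telescoping: Σ = 1 - 1/63 = 62/63

Sum = 62/63


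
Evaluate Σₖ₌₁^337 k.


n(n+1)/2 = 337×338/2 = 113906/2 = 56953

Σk = 56953


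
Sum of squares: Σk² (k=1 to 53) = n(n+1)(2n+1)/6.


n = 53
n(n+1)(2n+1)/6 = 53×54×107/6
= 306234/6 = 51039

Σk² = 51039


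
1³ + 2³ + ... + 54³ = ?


n(n+1)/2 = 54×55/2 = 1485
Σk³ = 1485² = 2205225

Σk³ = 2205225


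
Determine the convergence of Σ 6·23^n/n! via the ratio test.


aₙ = 6·23^n/n!
a_{n+1}/aₙ = 23^(n+1)/(n+1)! × n!/23^n  (constant 6 cancels)
= 23/(n+1)
L = lim(n→∞) 23/(n+1) = 0
L < 1 → series CONVERGES

Converges (ratio test: L = 0 < 1)


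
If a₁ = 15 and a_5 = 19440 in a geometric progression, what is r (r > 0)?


r^(n-1) = aₙ/a₁
r^4 = 19440/15 = 1296
r = 1296^(1/4)
= ±6; taking r > 0 gives r = 6

r = 6


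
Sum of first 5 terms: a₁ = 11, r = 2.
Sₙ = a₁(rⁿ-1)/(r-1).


Sₙ = 11×(2^5 - 1)/(2 - 1)
= 11×(32 - 1)/1
= 11×31/1
= 341

S_5 = 341


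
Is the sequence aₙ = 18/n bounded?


a₁ = 18, a₂ = 18/2, a₃ = 18/3, ...
0 < aₙ ≤ 18 for all n ≥ 1
Lower bound: 0, Upper bound: 18
The sequence IS bounded

Bounded (0 < aₙ ≤ 18)


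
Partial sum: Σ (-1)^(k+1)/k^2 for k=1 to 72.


S = 1 - 1/4 + 1/9 - 1/16 + 1/25 - 1/36 + 1/49 - 1/64 ± ...
= 0.8224
(Full series converges to +π²/12 ≈ +0.8225)

S_72 = 0.8224


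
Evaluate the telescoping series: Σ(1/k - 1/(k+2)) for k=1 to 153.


Telescoping with gap 2: two head and two tail terms survive.
= (1 + 1/2) - (1/154 + 1/155)
= 3/2 - 1/154 - 1/155 = 17748/11935

Sum = 17748/11935


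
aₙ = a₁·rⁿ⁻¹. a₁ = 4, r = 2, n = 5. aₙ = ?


aₙ = a₁·r^(n-1)
= 4×2^4
= 4×16
= 64

a_5 = 64


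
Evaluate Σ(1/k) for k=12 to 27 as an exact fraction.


Σₖ₌12^27 1/k = 1/12 + 1/13 + 1/14 + ... + 1/27
= 69999534593/80313433200
≈ 0.8716

Sum = 69999534593/80313433200 ≈ 0.8716


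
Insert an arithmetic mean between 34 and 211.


AM = (34 + 211)/2 = 245/2 = 122.5

AM = 122.5


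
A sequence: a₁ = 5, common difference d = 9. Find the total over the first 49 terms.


aₙ = 5 + (49-1)×9 = 437
Sₙ = n(a₁+aₙ)/2 = 49×(5+437)/2
= 49×442/2 = 10829

S_49 = 10829


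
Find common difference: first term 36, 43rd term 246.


d = (aₙ - a₁)/(n-1)
= (246 - 36)/(43-1)
= 210/42 = 5

d = 5


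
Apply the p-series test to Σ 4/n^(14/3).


p-series test: Σ c/n^p converges if p > 1, diverges if p ≤ 1 (constant c > 0 doesn't affect convergence).
p = 14/3
14/3 > 1 → CONVERGES

Converges (p = 14/3 > 1)


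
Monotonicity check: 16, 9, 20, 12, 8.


Differences: -7, 11, -8, -4
Difference at position 2 is +11 (> 0) but position 1 is -7 (< 0) — sequence both rises and falls
→ NOT monotonic

Not monotonic


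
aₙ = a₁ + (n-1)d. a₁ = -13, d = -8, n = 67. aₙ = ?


aₙ = a₁ + (n-1)d
= -13 + (67-1)×-8
= -13 - 528
= -541

a_67 = -541


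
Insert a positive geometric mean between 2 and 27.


GM = √(2×27) = √54 = 7.3485

GM = 7.3485


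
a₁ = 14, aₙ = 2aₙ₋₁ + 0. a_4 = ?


Computing step by step:
a_1 = 14
a_2 = 28
a_3 = 56
a_4 = 112


a_4 = 112


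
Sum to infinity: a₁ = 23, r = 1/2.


S∞ = a₁/(1-r) = 23/(1 - 1/2)
= 23/(1/2)
= 46

S∞ = 46


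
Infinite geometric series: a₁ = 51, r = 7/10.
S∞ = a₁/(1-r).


S∞ = a₁/(1-r) = 51/(1 - 7/10)
= 51/(3/10)
= 170

S∞ = 170


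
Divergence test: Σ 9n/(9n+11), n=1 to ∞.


lim(n→∞) 9n/(9n+11) = 9/9 = 1  (divide numerator and denominator by n)
lim aₙ = 1 ≠ 0 → series DIVERGES

Diverges (lim aₙ = 1 ≠ 0)


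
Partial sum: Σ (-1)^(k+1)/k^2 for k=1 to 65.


S = 1 - 1/4 + 1/9 - 1/16 + 1/25 - 1/36 + 1/49 - 1/64 ± ...
= 0.8226
(Full series converges to +π²/12 ≈ +0.8225)

S_65 = 0.8226


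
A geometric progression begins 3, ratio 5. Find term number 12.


aₙ = a₁·r^(n-1)
= 3×5^11
= 3×48828125
= 146484375

a_12 = 146484375


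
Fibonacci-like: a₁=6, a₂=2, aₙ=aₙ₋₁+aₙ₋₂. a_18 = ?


Computing iteratively: 6, 2, 8, 10, 18, 28, 46, 74, 120, 194, 314, 508, ...
a_18 = 9116

a_18 = 9116


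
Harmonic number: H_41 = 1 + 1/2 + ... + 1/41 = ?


H_41 = 1/1 + 1/2 + 1/3 + ... + 1/41
= 85691034670497533/19914562703599200
≈ 4.3029

H_41 = 85691034670497533/19914562703599200 ≈ 4.3029


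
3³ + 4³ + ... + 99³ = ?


Σₖ₌3^99 k³ = [99·100/2]² − [2·3/2]²
= 24502500 − 9 = 24502491

Σk³ = 24502491


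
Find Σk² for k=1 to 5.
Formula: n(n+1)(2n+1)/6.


n = 5
n(n+1)(2n+1)/6 = 5×6×11/6
= 330/6 = 55

Σk² = 55


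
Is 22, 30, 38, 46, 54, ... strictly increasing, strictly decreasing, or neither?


Differences: 8, 8, 8, 8
All differences > 0 → strictly INCREASING

Monotonically increasing


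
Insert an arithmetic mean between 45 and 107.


AM = (45 + 107)/2 = 152/2 = 76

AM = 76


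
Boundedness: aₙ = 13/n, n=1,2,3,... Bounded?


a₁ = 13, a₂ = 13/2, a₃ = 13/3, ...
0 < aₙ ≤ 13 for all n ≥ 1
Lower bound: 0, Upper bound: 13
The sequence IS bounded

Bounded (0 < aₙ ≤ 13)


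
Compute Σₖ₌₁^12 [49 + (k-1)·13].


aₙ = 49 + (12-1)×13 = 192
Sₙ = n(a₁+aₙ)/2 = 12×(49+192)/2
= 12×241/2 = 1446

S_12 = 1446


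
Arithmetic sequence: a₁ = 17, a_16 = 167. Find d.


d = (aₙ - a₁)/(n-1)
= (167 - 17)/(16-1)
= 150/15 = 10

d = 10


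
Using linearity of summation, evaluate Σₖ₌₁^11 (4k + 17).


Σ(4k+17) = 4·Σk + 17·n
= 4·66 + 17·11
= 264 + 187 = 451

Σ = 451


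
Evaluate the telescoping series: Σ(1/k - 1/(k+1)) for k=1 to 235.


Telescoping: adjacent terms cancel.
= 1/1 - 1/236
= 1 - 1/236 = 235/236

Sum = 235/236


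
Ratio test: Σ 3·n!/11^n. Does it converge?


aₙ = 3·n!/11^n
a_{n+1}/aₙ = (n+1)!/11^(n+1) × 11^n/n!  (constant 3 cancels)
= (n+1)/11
L = lim(n→∞) (n+1)/11 = ∞
L > 1 → series DIVERGES

Diverges (ratio test: L = ∞ > 1)


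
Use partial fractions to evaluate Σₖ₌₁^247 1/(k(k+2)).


1/(k(k+2)) = (1/2)·(1/k - 1/(k+2)) (partial fractions)
Telescoping: Σ = (1/2)·(1 + 1/2 - 1/248 - 1/249) = 92131/123504

Sum = 92131/123504


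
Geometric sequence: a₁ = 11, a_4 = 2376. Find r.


r^(n-1) = aₙ/a₁
r^3 = 2376/11 = 216
r = 216^(1/3)
= 6

r = 6


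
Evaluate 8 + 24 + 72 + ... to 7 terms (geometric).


Sₙ = 8×(3^7 - 1)/(3 - 1)
= 8×(2187 - 1)/2
= 8×2186/2
= 8744

S_7 = 8744


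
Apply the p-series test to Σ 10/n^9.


p-series test: Σ c/n^p converges if p > 1, diverges if p ≤ 1 (constant c > 0 doesn't affect convergence).
p = 9
9 > 1 → CONVERGES

Converges (p = 9 > 1)


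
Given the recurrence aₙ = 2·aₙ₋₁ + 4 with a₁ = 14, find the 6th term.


Computing step by step:
a_1 = 14
a_2 = 32
a_3 = 68
a_4 = 140
a_5 = 284
a_6 = 572


a_6 = 572


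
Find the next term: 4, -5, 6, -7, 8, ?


Pattern: alternating sign, magnitude arithmetic (d=1)
Terms: 4, -5, 6, -7, 8
Next term = -9

Next term = -9


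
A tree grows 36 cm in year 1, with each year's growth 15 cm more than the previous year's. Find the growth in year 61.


aₙ = a₁ + (n-1)d
= 36 + (61-1)×15
= 36 + 900
= 936

a_61 = 936


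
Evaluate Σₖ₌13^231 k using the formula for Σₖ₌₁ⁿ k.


Σₖ₌13^231 k = Σₖ₌₁^231 k − Σₖ₌₁^12 k
= 231·232/2 − 12·13/2
= 26796 − 78 = 26718

Σk = 26718


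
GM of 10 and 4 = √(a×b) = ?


GM = √(10×4) = √40 = 6.3246

GM = 6.3246


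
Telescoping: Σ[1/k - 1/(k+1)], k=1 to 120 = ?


Telescoping: adjacent terms cancel.
= 1/1 - 1/121
= 1 - 1/121 = 120/121

Sum = 120/121


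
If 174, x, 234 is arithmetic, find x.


AM = (174 + 234)/2 = 408/2 = 204

AM = 204


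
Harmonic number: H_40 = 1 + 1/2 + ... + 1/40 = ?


H_40 = 1/1 + 1/2 + 1/3 + ... + 1/40
= 2078178381193813/485721041551200
≈ 4.2785

H_40 = 2078178381193813/485721041551200 ≈ 4.2785


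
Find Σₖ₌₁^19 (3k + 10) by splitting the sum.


Σ(3k+10) = 3·Σk + 10·n
= 3·190 + 10·19
= 570 + 190 = 760

Σ = 760


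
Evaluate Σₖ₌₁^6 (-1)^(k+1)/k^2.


S = 1 - 1/4 + 1/9 - 1/16 + 1/25 - 1/36
= 0.8108
(Full series converges to +π²/12 ≈ +0.8225)

S_6 = 0.8108


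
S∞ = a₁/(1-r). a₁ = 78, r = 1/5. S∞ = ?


S∞ = a₁/(1-r) = 78/(1 - 1/5)
= 78/(4/5)
= 195/2

S∞ = 195/2


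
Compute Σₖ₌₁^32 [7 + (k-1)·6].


aₙ = 7 + (32-1)×6 = 193
Sₙ = n(a₁+aₙ)/2 = 32×(7+193)/2
= 32×200/2 = 3200

S_32 = 3200


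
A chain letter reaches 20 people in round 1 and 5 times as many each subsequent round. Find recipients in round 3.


aₙ = a₁·r^(n-1)
= 20×5^2
= 20×25
= 500

a_3 = 500


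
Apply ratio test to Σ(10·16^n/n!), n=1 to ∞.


aₙ = 10·16^n/n!
a_{n+1}/aₙ = 16^(n+1)/(n+1)! × n!/16^n  (constant 10 cancels)
= 16/(n+1)
L = lim(n→∞) 16/(n+1) = 0
L < 1 → series CONVERGES

Converges (ratio test: L = 0 < 1)


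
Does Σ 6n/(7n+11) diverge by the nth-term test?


lim(n→∞) 6n/(7n+11) = 6/7 = 6/7  (divide numerator and denominator by n)
lim aₙ = 6/7 ≠ 0 → series DIVERGES

Diverges (lim aₙ = 6/7 ≠ 0)


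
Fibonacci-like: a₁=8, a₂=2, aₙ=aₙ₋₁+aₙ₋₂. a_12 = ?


Computing iteratively: 8, 2, 10, 12, 22, 34, 56, 90, 146, 236, 382, 618
a_12 = 618

a_12 = 618


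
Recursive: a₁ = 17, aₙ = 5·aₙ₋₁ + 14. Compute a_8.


Computing step by step:
a_1 = 17
a_2 = 99
a_3 = 509
a_4 = 2559
a_5 = 12809
a_6 = 64059
a_7 = 320309
a_8 = 1601559


a_8 = 1601559


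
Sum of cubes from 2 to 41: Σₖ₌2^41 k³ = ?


Σₖ₌2^41 k³ = [41·42/2]² − [1·2/2]²
= 741321 − 1 = 741320

Σk³ = 741320


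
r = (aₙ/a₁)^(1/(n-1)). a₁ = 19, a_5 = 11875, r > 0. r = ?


r^(n-1) = aₙ/a₁
r^4 = 11875/19 = 625
r = 625^(1/4)
= ±5; taking r > 0 gives r = 5

r = 5


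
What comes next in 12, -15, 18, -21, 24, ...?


Pattern: alternating sign, magnitude arithmetic (d=3)
Terms: 12, -15, 18, -21, 24
Next term = -27

Next term = -27


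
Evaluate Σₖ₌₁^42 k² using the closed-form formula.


n = 42
n(n+1)(2n+1)/6 = 42×43×85/6
= 153510/6 = 25585

Σk² = 25585


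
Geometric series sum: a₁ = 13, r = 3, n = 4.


Sₙ = 13×(3^4 - 1)/(3 - 1)
= 13×(81 - 1)/2
= 13×80/2
= 520

S_4 = 520


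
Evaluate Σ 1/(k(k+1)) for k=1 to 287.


1/(k(k+1)) = 1/k - 1/(k+1) (partial fractions)
Telescoping: Σ = 1 - 1/288 = 287/288

Sum = 287/288


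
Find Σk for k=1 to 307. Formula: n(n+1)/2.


n(n+1)/2 = 307×308/2 = 94556/2 = 47278

Σk = 47278


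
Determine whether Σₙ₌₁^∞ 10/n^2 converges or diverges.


p-series test: Σ c/n^p converges if p > 1, diverges if p ≤ 1 (constant c > 0 doesn't affect convergence).
p = 2
2 > 1 → CONVERGES

Converges (p = 2 > 1)


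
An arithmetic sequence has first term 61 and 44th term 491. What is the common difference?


d = (aₙ - a₁)/(n-1)
= (491 - 61)/(44-1)
= 430/43 = 10

d = 10


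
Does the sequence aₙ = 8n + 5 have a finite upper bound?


aₙ = 8n + 5 → as n→∞, aₙ→∞
No finite upper bound exists
The sequence is UNBOUNDED

Unbounded (aₙ → ∞ as n → ∞)


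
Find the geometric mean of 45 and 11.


GM = √(45×11) = √495 = 22.2486

GM = 22.2486


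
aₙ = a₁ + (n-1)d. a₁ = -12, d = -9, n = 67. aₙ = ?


aₙ = a₁ + (n-1)d
= -12 + (67-1)×-9
= -12 - 594
= -606

a_67 = -606


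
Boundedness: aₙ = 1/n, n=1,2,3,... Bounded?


a₁ = 1, a₂ = 1/2, a₃ = 1/3, ...
0 < aₙ ≤ 1 for all n ≥ 1
Lower bound: 0, Upper bound: 1
The sequence IS bounded

Bounded (0 < aₙ ≤ 1)


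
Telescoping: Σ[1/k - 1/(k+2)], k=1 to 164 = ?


Telescoping with gap 2: two head and two tail terms survive.
= (1 + 1/2) - (1/165 + 1/166)
= 3/2 - 1/165 - 1/166 = 20377/13695

Sum = 20377/13695


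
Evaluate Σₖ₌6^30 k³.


Σₖ₌6^30 k³ = [30·31/2]² − [5·6/2]²
= 216225 − 225 = 216000

Σk³ = 216000


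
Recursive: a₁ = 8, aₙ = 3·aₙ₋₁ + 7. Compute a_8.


Computing step by step:
a_1 = 8
a_2 = 31
a_3 = 100
a_4 = 307
a_5 = 928
a_6 = 2791
a_7 = 8380
a_8 = 25147


a_8 = 25147


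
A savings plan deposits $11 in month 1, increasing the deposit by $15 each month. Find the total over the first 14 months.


aₙ = 11 + (14-1)×15 = 206
Sₙ = n(a₁+aₙ)/2 = 14×(11+206)/2
= 14×217/2 = 1519

S_14 = 1519


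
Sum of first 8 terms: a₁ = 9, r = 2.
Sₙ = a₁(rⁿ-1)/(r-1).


Sₙ = 9×(2^8 - 1)/(2 - 1)
= 9×(256 - 1)/1
= 9×255/1
= 2295

S_8 = 2295


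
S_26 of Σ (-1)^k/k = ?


S = -1 + 1/2 - 1/3 + 1/4 - 1/5 + 1/6 - 1/7 + 1/8 ± ...
= -0.6743
(Full series converges to -ln(2) ≈ -0.6931)

S_26 = -0.6743


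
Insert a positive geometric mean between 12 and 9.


GM = √(12×9) = √108 = 10.3923

GM = 10.3923


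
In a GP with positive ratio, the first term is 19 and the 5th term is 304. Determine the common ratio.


r^(n-1) = aₙ/a₁
r^4 = 304/19 = 16
r = 16^(1/4)
= ±2; taking r > 0 gives r = 2

r = 2


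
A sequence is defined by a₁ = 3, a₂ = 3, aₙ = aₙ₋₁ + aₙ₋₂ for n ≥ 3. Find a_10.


Computing iteratively: 3, 3, 6, 9, 15, 24, 39, 63, 102, 165
a_10 = 165

a_10 = 165


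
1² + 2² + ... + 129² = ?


n = 129
n(n+1)(2n+1)/6 = 129×130×259/6
= 4343430/6 = 723905

Σk² = 723905


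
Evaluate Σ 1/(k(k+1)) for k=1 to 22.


1/(k(k+1)) = 1/k - 1/(k+1) (partial fractions)
Telescoping: Σ = 1 - 1/23 = 22/23

Sum = 22/23


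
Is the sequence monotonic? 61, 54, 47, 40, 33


Differences: -7, -7, -7, -7
All differences < 0 → strictly DECREASING

Monotonically decreasing


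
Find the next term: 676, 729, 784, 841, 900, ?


Pattern: perfect squares: n²
Terms: 676, 729, 784, 841, 900
Next term = 961

Next term = 961


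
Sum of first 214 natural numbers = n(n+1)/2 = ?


n(n+1)/2 = 214×215/2 = 46010/2 = 23005

Σk = 23005


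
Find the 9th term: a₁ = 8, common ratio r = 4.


aₙ = a₁·r^(n-1)
= 8×4^8
= 8×65536
= 524288

a_9 = 524288


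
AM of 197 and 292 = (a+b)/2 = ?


AM = (197 + 292)/2 = 489/2 = 244.5

AM = 244.5


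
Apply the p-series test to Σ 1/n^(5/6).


p-series test: Σ c/n^p converges if p > 1, diverges if p ≤ 1 (constant c > 0 doesn't affect convergence).
p = 5/6
5/6 ≤ 1 → DIVERGES

Diverges (p = 5/6 ≤ 1)


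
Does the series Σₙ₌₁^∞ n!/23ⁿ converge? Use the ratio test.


aₙ = n!/23^n
a_{n+1}/aₙ = (n+1)!/23^(n+1) × 23^n/n!
= (n+1)/23
L = lim(n→∞) (n+1)/23 = ∞
L > 1 → series DIVERGES

Diverges (ratio test: L = ∞ > 1)


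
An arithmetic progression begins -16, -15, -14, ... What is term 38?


aₙ = a₁ + (n-1)d
= -16 + (38-1)×1
= -16 + 37
= 21

a_38 = 21


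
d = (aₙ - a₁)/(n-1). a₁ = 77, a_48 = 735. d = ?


d = (aₙ - a₁)/(n-1)
= (735 - 77)/(48-1)
= 658/47 = 14

d = 14


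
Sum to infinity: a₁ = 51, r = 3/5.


S∞ = a₁/(1-r) = 51/(1 - 3/5)
= 51/(2/5)
= 255/2

S∞ = 255/2


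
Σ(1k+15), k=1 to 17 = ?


Σ(1k+15) = 1·Σk + 15·n
= 1·153 + 15·17
= 153 + 255 = 408

Σ = 408


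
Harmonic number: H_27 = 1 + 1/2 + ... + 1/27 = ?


H_27 = 1/1 + 1/2 + 1/3 + ... + 1/27
= 312536252003/80313433200
≈ 3.8915

H_27 = 312536252003/80313433200 ≈ 3.8915


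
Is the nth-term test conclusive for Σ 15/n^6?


lim(n→∞) 15/n^6 = 0
lim aₙ = 0 → nth-term test is INCONCLUSIVE
(Need other tests; this is actually a convergent p-series with p=6 > 1)

Inconclusive (lim aₙ = 0; need another test)


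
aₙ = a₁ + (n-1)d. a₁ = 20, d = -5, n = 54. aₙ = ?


aₙ = a₁ + (n-1)d
= 20 + (54-1)×-5
= 20 - 265
= -245

a_54 = -245


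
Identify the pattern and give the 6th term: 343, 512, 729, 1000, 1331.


Pattern: perfect cubes: n³
Terms: 343, 512, 729, 1000, 1331
Next term = 1728

Next term = 1728


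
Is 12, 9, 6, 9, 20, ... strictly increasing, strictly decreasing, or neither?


Differences: -3, -3, 3, 11
Difference at position 3 is +3 (> 0) but position 1 is -3 (< 0) — sequence both rises and falls
→ NOT monotonic

Not monotonic


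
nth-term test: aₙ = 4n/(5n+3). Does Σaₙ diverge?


lim(n→∞) 4n/(5n+3) = 4/5 = 4/5  (divide numerator and denominator by n)
lim aₙ = 4/5 ≠ 0 → series DIVERGES

Diverges (lim aₙ = 4/5 ≠ 0)


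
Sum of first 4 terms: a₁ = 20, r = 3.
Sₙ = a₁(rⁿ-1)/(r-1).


Sₙ = 20×(3^4 - 1)/(3 - 1)
= 20×(81 - 1)/2
= 20×80/2
= 800

S_4 = 800


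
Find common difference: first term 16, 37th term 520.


d = (aₙ - a₁)/(n-1)
= (520 - 16)/(37-1)
= 504/36 = 14

d = 14


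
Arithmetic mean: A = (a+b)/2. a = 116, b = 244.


AM = (116 + 244)/2 = 360/2 = 180

AM = 180


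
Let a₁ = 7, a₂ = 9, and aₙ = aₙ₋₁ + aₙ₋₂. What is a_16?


Computing iteratively: 7, 9, 16, 25, 41, 66, 107, 173, 280, 453, 733, 1186, ...
a_16 = 8129

a_16 = 8129


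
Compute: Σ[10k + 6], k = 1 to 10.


Σ(10k+6) = 10·Σk + 6·n
= 10·55 + 6·10
= 550 + 60 = 610

Σ = 610


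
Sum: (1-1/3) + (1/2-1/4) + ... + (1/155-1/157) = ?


Telescoping with gap 2: two head and two tail terms survive.
= (1 + 1/2) - (1/156 + 1/157)
= 3/2 - 1/156 - 1/157 = 36425/24492

Sum = 36425/24492


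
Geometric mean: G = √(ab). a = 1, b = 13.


GM = √(1×13) = √13 = 3.6056

GM = 3.6056


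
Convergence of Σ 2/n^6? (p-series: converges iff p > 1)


p-series test: Σ c/n^p converges if p > 1, diverges if p ≤ 1 (constant c > 0 doesn't affect convergence).
p = 6
6 > 1 → CONVERGES

Converges (p = 6 > 1)


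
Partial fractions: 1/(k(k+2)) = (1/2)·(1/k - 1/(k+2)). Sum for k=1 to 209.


1/(k(k+2)) = (1/2)·(1/k - 1/(k+2)) (partial fractions)
Telescoping: Σ = (1/2)·(1 + 1/2 - 1/210 - 1/211) = 16511/22155

Sum = 16511/22155


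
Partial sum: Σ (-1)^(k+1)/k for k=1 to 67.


S = 1 - 1/2 + 1/3 - 1/4 + 1/5 - 1/6 + 1/7 - 1/8 ± ...
= 0.7006
(Full series converges to +ln(2) ≈ +0.6931)

S_67 = 0.7006


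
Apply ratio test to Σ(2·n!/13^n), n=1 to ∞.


aₙ = 2·n!/13^n
a_{n+1}/aₙ = (n+1)!/13^(n+1) × 13^n/n!  (constant 2 cancels)
= (n+1)/13
L = lim(n→∞) (n+1)/13 = ∞
L > 1 → series DIVERGES

Diverges (ratio test: L = ∞ > 1)


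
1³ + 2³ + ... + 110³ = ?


n(n+1)/2 = 110×111/2 = 6105
Σk³ = 6105² = 37271025

Σk³ = 37271025


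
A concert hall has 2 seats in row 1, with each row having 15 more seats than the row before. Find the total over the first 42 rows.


aₙ = 2 + (42-1)×15 = 617
Sₙ = n(a₁+aₙ)/2 = 42×(2+617)/2
= 42×619/2 = 12999

S_42 = 12999


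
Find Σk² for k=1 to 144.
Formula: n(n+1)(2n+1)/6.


n = 144
n(n+1)(2n+1)/6 = 144×145×289/6
= 6034320/6 = 1005720

Σk² = 1005720


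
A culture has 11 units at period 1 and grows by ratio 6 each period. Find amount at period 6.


aₙ = a₁·r^(n-1)
= 11×6^5
= 11×7776
= 85536

a_6 = 85536


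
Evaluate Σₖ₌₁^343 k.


n(n+1)/2 = 343×344/2 = 117992/2 = 58996

Σk = 58996


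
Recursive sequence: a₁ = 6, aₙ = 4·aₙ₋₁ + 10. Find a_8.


Computing step by step:
a_1 = 6
a_2 = 34
a_3 = 146
a_4 = 594
a_5 = 2386
a_6 = 9554
a_7 = 38226
a_8 = 152914


a_8 = 152914


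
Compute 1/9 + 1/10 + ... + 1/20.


Σₖ₌9^20 1/k = 1/9 + 1/10 + 1/11 + ... + 1/20
= 68276701/77597520
≈ 0.8799

Sum = 68276701/77597520 ≈ 0.8799


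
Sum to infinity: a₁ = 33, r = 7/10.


S∞ = a₁/(1-r) = 33/(1 - 7/10)
= 33/(3/10)
= 110

S∞ = 110


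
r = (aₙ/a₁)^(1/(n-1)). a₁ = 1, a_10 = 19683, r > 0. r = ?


r^(n-1) = aₙ/a₁
r^9 = 19683/1 = 19683
r = 19683^(1/9)
= 3

r = 3


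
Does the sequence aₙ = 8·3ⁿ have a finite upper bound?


aₙ = 8·3ⁿ → as n→∞, aₙ→∞ (since base 3 > 1)
No finite upper bound exists
The sequence is UNBOUNDED

Unbounded (aₙ → ∞ as n → ∞)


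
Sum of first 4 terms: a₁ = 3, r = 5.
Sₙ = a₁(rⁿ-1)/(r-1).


Sₙ = 3×(5^4 - 1)/(5 - 1)
= 3×(625 - 1)/4
= 3×624/4
= 468

S_4 = 468


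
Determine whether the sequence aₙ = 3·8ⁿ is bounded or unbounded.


aₙ = 3·8ⁿ → as n→∞, aₙ→∞ (since base 8 > 1)
No finite upper bound exists
The sequence is UNBOUNDED

Unbounded (aₙ → ∞ as n → ∞)


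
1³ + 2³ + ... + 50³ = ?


n(n+1)/2 = 50×51/2 = 1275
Σk³ = 1275² = 1625625

Σk³ = 1625625


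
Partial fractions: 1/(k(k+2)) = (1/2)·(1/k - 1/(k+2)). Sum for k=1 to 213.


1/(k(k+2)) = (1/2)·(1/k - 1/(k+2)) (partial fractions)
Telescoping: Σ = (1/2)·(1 + 1/2 - 1/214 - 1/215) = 34293/46010

Sum = 34293/46010


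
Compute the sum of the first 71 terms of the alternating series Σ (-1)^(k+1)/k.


S = 1 - 1/2 + 1/3 - 1/4 + 1/5 - 1/6 + 1/7 - 1/8 ± ...
= 0.7001
(Full series converges to +ln(2) ≈ +0.6931)

S_71 = 0.7001


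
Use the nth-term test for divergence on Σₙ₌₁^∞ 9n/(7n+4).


lim(n→∞) 9n/(7n+4) = 9/7 = 9/7  (divide numerator and denominator by n)
lim aₙ = 9/7 ≠ 0 → series DIVERGES

Diverges (lim aₙ = 9/7 ≠ 0)


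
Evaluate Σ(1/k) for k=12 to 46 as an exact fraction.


Σₖ₌12^46 1/k = 1/12 + 1/13 + 1/14 + ... + 1/46
= 13157374004582056009/9419588158802421600
≈ 1.3968

Sum = 13157374004582056009/9419588158802421600 ≈ 1.3968


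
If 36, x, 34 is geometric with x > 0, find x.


GM = √(36×34) = √1224 = 34.9857

GM = 34.9857


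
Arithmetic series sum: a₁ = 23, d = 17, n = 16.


aₙ = 23 + (16-1)×17 = 278
Sₙ = n(a₁+aₙ)/2 = 16×(23+278)/2
= 16×301/2 = 2408

S_16 = 2408


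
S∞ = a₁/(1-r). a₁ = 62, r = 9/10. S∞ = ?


S∞ = a₁/(1-r) = 62/(1 - 9/10)
= 62/(1/10)
= 620

S∞ = 620


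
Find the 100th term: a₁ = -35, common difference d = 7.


aₙ = a₁ + (n-1)d
= -35 + (100-1)×7
= -35 + 693
= 658

a_100 = 658


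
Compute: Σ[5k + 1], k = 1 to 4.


Σ(5k+1) = 5·Σk + 1·n
= 5·10 + 1·4
= 50 + 4 = 54

Σ = 54


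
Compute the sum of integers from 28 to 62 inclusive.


Σₖ₌28^62 k = Σₖ₌₁^62 k − Σₖ₌₁^27 k
= 62·63/2 − 27·28/2
= 1953 − 378 = 1575

Σk = 1575


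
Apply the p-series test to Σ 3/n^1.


p-series test: Σ c/n^p converges if p > 1, diverges if p ≤ 1 (constant c > 0 doesn't affect convergence).
p = 1
1 ≤ 1 → DIVERGES

Diverges (p = 1 ≤ 1)


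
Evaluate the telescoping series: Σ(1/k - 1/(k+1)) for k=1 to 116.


Telescoping: adjacent terms cancel.
= 1/1 - 1/117
= 1 - 1/117 = 116/117

Sum = 116/117


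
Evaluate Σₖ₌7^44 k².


Σₖ₌7^44 k² = Σₖ₌₁^44 k² − Σₖ₌₁^6 k²
= 44·45·89/6 − 6·7·13/6
= 29370 − 91 = 29279

Σk² = 29279


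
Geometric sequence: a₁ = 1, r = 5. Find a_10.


aₙ = a₁·r^(n-1)
= 1×5^9
= 1×1953125
= 1953125

a_10 = 1953125


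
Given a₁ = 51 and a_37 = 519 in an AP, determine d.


d = (aₙ - a₁)/(n-1)
= (519 - 51)/(37-1)
= 468/36 = 13

d = 13


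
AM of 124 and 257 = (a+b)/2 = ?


AM = (124 + 257)/2 = 381/2 = 190.5

AM = 190.5


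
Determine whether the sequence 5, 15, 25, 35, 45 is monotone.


Differences: 10, 10, 10, 10
All differences > 0 → strictly INCREASING

Monotonically increasing


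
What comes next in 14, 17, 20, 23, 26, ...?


Pattern: arithmetic (d=3)
Terms: 14, 17, 20, 23, 26
Next term = 29

Next term = 29


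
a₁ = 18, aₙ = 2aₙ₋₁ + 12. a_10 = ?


Computing step by step:
a_1 = 18
a_2 = 48
a_3 = 108
a_4 = 228
a_5 = 468
a_6 = 948
a_7 = 1908
a_8 = 3828
a_9 = 7668
a_10 = 15348


a_10 = 15348


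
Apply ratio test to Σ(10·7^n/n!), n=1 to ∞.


aₙ = 10·7^n/n!
a_{n+1}/aₙ = 7^(n+1)/(n+1)! × n!/7^n  (constant 10 cancels)
= 7/(n+1)
L = lim(n→∞) 7/(n+1) = 0
L < 1 → series CONVERGES

Converges (ratio test: L = 0 < 1)


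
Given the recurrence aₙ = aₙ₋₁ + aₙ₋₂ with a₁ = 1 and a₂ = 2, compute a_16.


Computing iteratively: 1, 2, 3, 5, 8, 13, 21, 34, 55, 89, 144, 233, ...
a_16 = 1597

a_16 = 1597


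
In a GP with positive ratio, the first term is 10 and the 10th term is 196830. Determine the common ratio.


r^(n-1) = aₙ/a₁
r^9 = 196830/10 = 19683
r = 19683^(1/9)
= 3

r = 3


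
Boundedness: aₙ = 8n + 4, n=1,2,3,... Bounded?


aₙ = 8n + 4 → as n→∞, aₙ→∞
No finite upper bound exists
The sequence is UNBOUNDED

Unbounded (aₙ → ∞ as n → ∞)


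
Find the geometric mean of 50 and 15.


GM = √(50×15) = √750 = 27.3861

GM = 27.3861


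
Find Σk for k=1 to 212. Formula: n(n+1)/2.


n(n+1)/2 = 212×213/2 = 45156/2 = 22578

Σk = 22578


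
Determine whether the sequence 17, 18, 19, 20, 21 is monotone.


Differences: 1, 1, 1, 1
All differences > 0 → strictly INCREASING

Monotonically increasing


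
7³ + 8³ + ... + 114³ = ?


Σₖ₌7^114 k³ = [114·115/2]² − [6·7/2]²
= 42968025 − 441 = 42967584

Σk³ = 42967584


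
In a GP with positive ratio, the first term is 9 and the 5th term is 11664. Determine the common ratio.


r^(n-1) = aₙ/a₁
r^4 = 11664/9 = 1296
r = 1296^(1/4)
= ±6; taking r > 0 gives r = 6

r = 6


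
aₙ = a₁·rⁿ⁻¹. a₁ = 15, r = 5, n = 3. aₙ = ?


aₙ = a₁·r^(n-1)
= 15×5^2
= 15×25
= 375

a_3 = 375


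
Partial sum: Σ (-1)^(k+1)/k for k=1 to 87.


S = 1 - 1/2 + 1/3 - 1/4 + 1/5 - 1/6 + 1/7 - 1/8 ± ...
= 0.6989
(Full series converges to +ln(2) ≈ +0.6931)

S_87 = 0.6989


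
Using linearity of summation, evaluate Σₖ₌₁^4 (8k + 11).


Σ(8k+11) = 8·Σk + 11·n
= 8·10 + 11·4
= 80 + 44 = 124

Σ = 124


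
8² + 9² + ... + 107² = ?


Σₖ₌8^107 k² = Σₖ₌₁^107 k² − Σₖ₌₁^7 k²
= 107·108·215/6 − 7·8·15/6
= 414090 − 140 = 413950

Σk² = 413950


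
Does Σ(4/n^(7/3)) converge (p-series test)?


p-series test: Σ c/n^p converges if p > 1, diverges if p ≤ 1 (constant c > 0 doesn't affect convergence).
p = 7/3
7/3 > 1 → CONVERGES

Converges (p = 7/3 > 1)


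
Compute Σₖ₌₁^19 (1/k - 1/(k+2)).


Telescoping with gap 2: two head and two tail terms survive.
= (1 + 1/2) - (1/20 + 1/21)
= 3/2 - 1/20 - 1/21 = 589/420

Sum = 589/420


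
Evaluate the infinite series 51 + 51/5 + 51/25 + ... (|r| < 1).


S∞ = a₁/(1-r) = 51/(1 - 1/5)
= 51/(4/5)
= 255/4

S∞ = 255/4


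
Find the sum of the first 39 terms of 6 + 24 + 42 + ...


aₙ = 6 + (39-1)×18 = 690
Sₙ = n(a₁+aₙ)/2 = 39×(6+690)/2
= 39×696/2 = 13572

S_39 = 13572


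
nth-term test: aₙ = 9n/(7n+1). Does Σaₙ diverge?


lim(n→∞) 9n/(7n+1) = 9/7 = 9/7  (divide numerator and denominator by n)
lim aₙ = 9/7 ≠ 0 → series DIVERGES

Diverges (lim aₙ = 9/7 ≠ 0)


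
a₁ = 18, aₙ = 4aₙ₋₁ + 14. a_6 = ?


Computing step by step:
a_1 = 18
a_2 = 86
a_3 = 358
a_4 = 1446
a_5 = 5798
a_6 = 23206


a_6 = 23206


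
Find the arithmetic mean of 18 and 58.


AM = (18 + 58)/2 = 76/2 = 38

AM = 38


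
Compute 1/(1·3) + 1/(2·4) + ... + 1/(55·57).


1/(k(k+2)) = (1/2)·(1/k - 1/(k+2)) (partial fractions)
Telescoping: Σ = (1/2)·(1 + 1/2 - 1/56 - 1/57) = 4675/6384

Sum = 4675/6384


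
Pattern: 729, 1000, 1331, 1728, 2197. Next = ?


Pattern: perfect cubes: n³
Terms: 729, 1000, 1331, 1728, 2197
Next term = 2744

Next term = 2744


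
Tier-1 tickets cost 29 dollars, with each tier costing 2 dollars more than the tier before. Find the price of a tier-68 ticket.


aₙ = a₁ + (n-1)d
= 29 + (68-1)×2
= 29 + 134
= 163

a_68 = 163


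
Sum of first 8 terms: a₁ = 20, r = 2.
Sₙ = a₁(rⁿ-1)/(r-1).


Sₙ = 20×(2^8 - 1)/(2 - 1)
= 20×(256 - 1)/1
= 20×255/1
= 5100

S_8 = 5100


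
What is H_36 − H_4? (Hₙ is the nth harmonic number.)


Σₖ₌5^36 1/k = 1/5 + 1/6 + 1/7 + ... + 1/36
= 27452767689709/13127595717600
≈ 2.0912

Sum = 27452767689709/13127595717600 ≈ 2.0912


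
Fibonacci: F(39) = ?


Fibonacci sequence: 1, 1, 2, 3, 5, 8, 13, 21, 34, 55, 89, ...
F(39) = 63245986

F(39) = 63245986


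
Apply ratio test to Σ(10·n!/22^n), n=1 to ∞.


aₙ = 10·n!/22^n
a_{n+1}/aₙ = (n+1)!/22^(n+1) × 22^n/n!  (constant 10 cancels)
= (n+1)/22
L = lim(n→∞) (n+1)/22 = ∞
L > 1 → series DIVERGES

Diverges (ratio test: L = ∞ > 1)


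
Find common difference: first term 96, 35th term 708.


d = (aₙ - a₁)/(n-1)
= (708 - 96)/(35-1)
= 612/34 = 18

d = 18


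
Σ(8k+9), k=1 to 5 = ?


Σ(8k+9) = 8·Σk + 9·n
= 8·15 + 9·5
= 120 + 45 = 165

Σ = 165


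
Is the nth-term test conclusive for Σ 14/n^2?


lim(n→∞) 14/n^2 = 0
lim aₙ = 0 → nth-term test is INCONCLUSIVE
(Need other tests; this is actually a convergent p-series with p=2 > 1)

Inconclusive (lim aₙ = 0; need another test)


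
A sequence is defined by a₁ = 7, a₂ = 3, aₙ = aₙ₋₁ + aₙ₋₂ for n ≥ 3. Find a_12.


Computing iteratively: 7, 3, 10, 13, 23, 36, 59, 95, 154, 249, 403, 652
a_12 = 652

a_12 = 652


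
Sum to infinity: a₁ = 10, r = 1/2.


S∞ = a₁/(1-r) = 10/(1 - 1/2)
= 10/(1/2)
= 20

S∞ = 20


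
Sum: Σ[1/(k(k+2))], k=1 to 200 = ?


1/(k(k+2)) = (1/2)·(1/k - 1/(k+2)) (partial fractions)
Telescoping: Σ = (1/2)·(1 + 1/2 - 1/201 - 1/202) = 15125/20301

Sum = 15125/20301


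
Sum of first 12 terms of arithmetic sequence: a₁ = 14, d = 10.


aₙ = 14 + (12-1)×10 = 124
Sₙ = n(a₁+aₙ)/2 = 12×(14+124)/2
= 12×138/2 = 828

S_12 = 828


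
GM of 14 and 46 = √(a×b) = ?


GM = √(14×46) = √644 = 25.3772

GM = 25.3772


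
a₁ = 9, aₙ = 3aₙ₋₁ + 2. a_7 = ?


Computing step by step:
a_1 = 9
a_2 = 29
a_3 = 89
a_4 = 269
a_5 = 809
a_6 = 2429
a_7 = 7289


a_7 = 7289


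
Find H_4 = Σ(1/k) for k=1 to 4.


H_4 = 1/1 + 1/2 + 1/3 + 1/4
= 25/12
≈ 2.0833

H_4 = 25/12 ≈ 2.0833


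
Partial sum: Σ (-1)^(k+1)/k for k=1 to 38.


S = 1 - 1/2 + 1/3 - 1/4 + 1/5 - 1/6 + 1/7 - 1/8 ± ...
= 0.6802
(Full series converges to +ln(2) ≈ +0.6931)

S_38 = 0.6802


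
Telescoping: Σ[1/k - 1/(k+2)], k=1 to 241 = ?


Telescoping with gap 2: two head and two tail terms survive.
= (1 + 1/2) - (1/242 + 1/243)
= 3/2 - 1/242 - 1/243 = 43862/29403

Sum = 43862/29403


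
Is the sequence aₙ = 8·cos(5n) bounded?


For all n, -1 ≤ cos(5n) ≤ 1, so -8 ≤ 8·cos(5n) ≤ 8
Lower bound: -8, Upper bound: 8
The sequence IS bounded

Bounded (-8 ≤ aₙ ≤ 8)


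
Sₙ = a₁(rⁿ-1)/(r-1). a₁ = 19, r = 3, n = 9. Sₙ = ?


Sₙ = 19×(3^9 - 1)/(3 - 1)
= 19×(19683 - 1)/2
= 19×19682/2
= 186979

S_9 = 186979


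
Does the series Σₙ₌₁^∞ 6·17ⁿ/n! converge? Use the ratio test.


aₙ = 6·17^n/n!
a_{n+1}/aₙ = 17^(n+1)/(n+1)! × n!/17^n  (constant 6 cancels)
= 17/(n+1)
L = lim(n→∞) 17/(n+1) = 0
L < 1 → series CONVERGES

Converges (ratio test: L = 0 < 1)


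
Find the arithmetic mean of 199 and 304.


AM = (199 + 304)/2 = 503/2 = 251.5

AM = 251.5


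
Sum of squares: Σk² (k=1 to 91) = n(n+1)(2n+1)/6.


n = 91
n(n+1)(2n+1)/6 = 91×92×183/6
= 1532076/6 = 255346

Σk² = 255346


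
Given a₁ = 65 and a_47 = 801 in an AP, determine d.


d = (aₙ - a₁)/(n-1)
= (801 - 65)/(47-1)
= 736/46 = 16

d = 16


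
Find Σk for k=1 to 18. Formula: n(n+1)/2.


n(n+1)/2 = 18×19/2 = 342/2 = 171

Σk = 171


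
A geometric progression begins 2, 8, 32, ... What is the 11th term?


aₙ = a₁·r^(n-1)
= 2×4^10
= 2×1048576
= 2097152

a_11 = 2097152


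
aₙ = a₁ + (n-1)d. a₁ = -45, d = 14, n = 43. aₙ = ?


aₙ = a₁ + (n-1)d
= -45 + (43-1)×14
= -45 + 588
= 543

a_43 = 543


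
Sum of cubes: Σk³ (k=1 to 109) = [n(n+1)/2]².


n(n+1)/2 = 109×110/2 = 5995
Σk³ = 5995² = 35940025

Σk³ = 35940025


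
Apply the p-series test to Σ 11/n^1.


p-series test: Σ c/n^p converges if p > 1, diverges if p ≤ 1 (constant c > 0 doesn't affect convergence).
p = 1
1 ≤ 1 → DIVERGES

Diverges (p = 1 ≤ 1)


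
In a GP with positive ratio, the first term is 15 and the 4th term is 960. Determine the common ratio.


r^(n-1) = aₙ/a₁
r^3 = 960/15 = 64
r = 64^(1/3)
= 4

r = 4


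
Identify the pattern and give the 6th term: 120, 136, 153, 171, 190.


Pattern: triangular numbers: n(n+1)/2
Terms: 120, 136, 153, 171, 190
Next term = 210

Next term = 210


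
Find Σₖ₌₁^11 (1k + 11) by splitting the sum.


Σ(1k+11) = 1·Σk + 11·n
= 1·66 + 11·11
= 66 + 121 = 187

Σ = 187


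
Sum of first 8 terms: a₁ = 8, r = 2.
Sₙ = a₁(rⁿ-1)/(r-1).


Sₙ = 8×(2^8 - 1)/(2 - 1)
= 8×(256 - 1)/1
= 8×255/1
= 2040

S_8 = 2040


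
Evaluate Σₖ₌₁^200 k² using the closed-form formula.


n = 200
n(n+1)(2n+1)/6 = 200×201×401/6
= 16120200/6 = 2686700

Σk² = 2686700


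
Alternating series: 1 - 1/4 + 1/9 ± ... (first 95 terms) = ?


S = 1 - 1/4 + 1/9 - 1/16 + 1/25 - 1/36 + 1/49 - 1/64 ± ...
= 0.8225
(Full series converges to +π²/12 ≈ +0.8225)

S_95 = 0.8225


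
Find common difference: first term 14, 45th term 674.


d = (aₙ - a₁)/(n-1)
= (674 - 14)/(45-1)
= 660/44 = 15

d = 15


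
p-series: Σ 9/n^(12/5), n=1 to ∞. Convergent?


p-series test: Σ c/n^p converges if p > 1, diverges if p ≤ 1 (constant c > 0 doesn't affect convergence).
p = 12/5
12/5 > 1 → CONVERGES

Converges (p = 12/5 > 1)


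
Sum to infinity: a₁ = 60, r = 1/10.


S∞ = a₁/(1-r) = 60/(1 - 1/10)
= 60/(9/10)
= 200/3

S∞ = 200/3


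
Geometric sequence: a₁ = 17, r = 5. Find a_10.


aₙ = a₁·r^(n-1)
= 17×5^9
= 17×1953125
= 33203125

a_10 = 33203125


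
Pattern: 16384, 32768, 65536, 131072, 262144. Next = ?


Pattern: powers of 2: 2ⁿ
Terms: 16384, 32768, 65536, 131072, 262144
Next term = 524288

Next term = 524288


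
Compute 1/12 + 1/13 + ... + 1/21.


Σₖ₌12^21 1/k = 1/12 + 1/13 + 1/14 + 1/15 + 1/16 + 1/17 + 1/18 + 1/19 + 1/20 + 1/21
= 13237037/21162960
≈ 0.6255

Sum = 13237037/21162960 ≈ 0.6255


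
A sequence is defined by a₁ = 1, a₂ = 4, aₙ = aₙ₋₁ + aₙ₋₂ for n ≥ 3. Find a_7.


Computing iteratively: 1, 4, 5, 9, 14, 23, 37
a_7 = 37

a_7 = 37


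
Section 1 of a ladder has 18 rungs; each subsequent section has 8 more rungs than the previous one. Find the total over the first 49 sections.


aₙ = 18 + (49-1)×8 = 402
Sₙ = n(a₁+aₙ)/2 = 49×(18+402)/2
= 49×420/2 = 10290

S_49 = 10290


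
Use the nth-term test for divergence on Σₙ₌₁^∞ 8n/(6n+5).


lim(n→∞) 8n/(6n+5) = 8/6 = 4/3  (divide numerator and denominator by n)
lim aₙ = 4/3 ≠ 0 → series DIVERGES

Diverges (lim aₙ = 4/3 ≠ 0)


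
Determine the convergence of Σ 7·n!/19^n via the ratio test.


aₙ = 7·n!/19^n
a_{n+1}/aₙ = (n+1)!/19^(n+1) × 19^n/n!  (constant 7 cancels)
= (n+1)/19
L = lim(n→∞) (n+1)/19 = ∞
L > 1 → series DIVERGES

Diverges (ratio test: L = ∞ > 1)


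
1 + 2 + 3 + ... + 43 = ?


n(n+1)/2 = 43×44/2 = 1892/2 = 946

Σk = 946


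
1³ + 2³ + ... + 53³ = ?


n(n+1)/2 = 53×54/2 = 1431
Σk³ = 1431² = 2047761

Σk³ = 2047761


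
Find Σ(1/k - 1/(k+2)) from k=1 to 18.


Telescoping with gap 2: two head and two tail terms survive.
= (1 + 1/2) - (1/19 + 1/20)
= 3/2 - 1/19 - 1/20 = 531/380

Sum = 531/380


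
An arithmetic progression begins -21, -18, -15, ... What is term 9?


aₙ = a₁ + (n-1)d
= -21 + (9-1)×3
= -21 + 24
= 3

a_9 = 3


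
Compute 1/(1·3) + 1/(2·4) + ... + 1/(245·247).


1/(k(k+2)) = (1/2)·(1/k - 1/(k+2)) (partial fractions)
Telescoping: Σ = (1/2)·(1 + 1/2 - 1/246 - 1/247) = 45325/60762

Sum = 45325/60762


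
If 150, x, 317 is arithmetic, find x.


AM = (150 + 317)/2 = 467/2 = 233.5

AM = 233.5


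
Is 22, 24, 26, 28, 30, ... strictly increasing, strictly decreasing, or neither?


Differences: 2, 2, 2, 2
All differences > 0 → strictly INCREASING

Monotonically increasing


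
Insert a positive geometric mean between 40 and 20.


GM = √(40×20) = √800 = 28.2843

GM = 28.2843


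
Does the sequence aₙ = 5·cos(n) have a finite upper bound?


For all n, -1 ≤ cos(n) ≤ 1, so -5 ≤ 5·cos(n) ≤ 5
Lower bound: -5, Upper bound: 5
The sequence IS bounded

Bounded (-5 ≤ aₙ ≤ 5)


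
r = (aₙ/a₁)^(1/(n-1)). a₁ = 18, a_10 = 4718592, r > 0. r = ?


r^(n-1) = aₙ/a₁
r^9 = 4718592/18 = 262144
r = 262144^(1/9)
= 4

r = 4


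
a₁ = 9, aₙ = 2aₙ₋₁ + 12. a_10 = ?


Computing step by step:
a_1 = 9
a_2 = 30
a_3 = 72
a_4 = 156
a_5 = 324
a_6 = 660
a_7 = 1332
a_8 = 2676
a_9 = 5364
a_10 = 10740


a_10 = 10740


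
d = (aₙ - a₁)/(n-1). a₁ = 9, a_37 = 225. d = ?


d = (aₙ - a₁)/(n-1)
= (225 - 9)/(37-1)
= 216/36 = 6

d = 6


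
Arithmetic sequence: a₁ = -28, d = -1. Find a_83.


aₙ = a₁ + (n-1)d
= -28 + (83-1)×-1
= -28 - 82
= -110

a_83 = -110


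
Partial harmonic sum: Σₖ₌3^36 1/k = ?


Σₖ₌3^36 1/k = 1/3 + 1/4 + 1/5 + ... + 1/36
= 35110531858309/13127595717600
≈ 2.6746

Sum = 35110531858309/13127595717600 ≈ 2.6746


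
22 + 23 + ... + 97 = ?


Σₖ₌22^97 k = Σₖ₌₁^97 k − Σₖ₌₁^21 k
= 97·98/2 − 21·22/2
= 4753 − 231 = 4522

Σk = 4522


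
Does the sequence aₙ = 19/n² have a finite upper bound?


a₁ = 19, a₂ = 19/4, a₃ = 19/9, ...
0 < aₙ ≤ 19 for all n ≥ 1
The sequence IS bounded

Bounded (0 < aₙ ≤ 19)
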